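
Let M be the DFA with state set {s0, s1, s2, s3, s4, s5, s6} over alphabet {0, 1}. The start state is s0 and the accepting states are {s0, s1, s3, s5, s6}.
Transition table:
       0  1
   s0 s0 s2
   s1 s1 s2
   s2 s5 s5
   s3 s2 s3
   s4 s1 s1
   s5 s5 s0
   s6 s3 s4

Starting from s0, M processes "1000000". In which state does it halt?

s0 --1--> s2
s2 --0--> s5
s5 --0--> s5
s5 --0--> s5
s5 --0--> s5
s5 --0--> s5
s5 --0--> s5

s5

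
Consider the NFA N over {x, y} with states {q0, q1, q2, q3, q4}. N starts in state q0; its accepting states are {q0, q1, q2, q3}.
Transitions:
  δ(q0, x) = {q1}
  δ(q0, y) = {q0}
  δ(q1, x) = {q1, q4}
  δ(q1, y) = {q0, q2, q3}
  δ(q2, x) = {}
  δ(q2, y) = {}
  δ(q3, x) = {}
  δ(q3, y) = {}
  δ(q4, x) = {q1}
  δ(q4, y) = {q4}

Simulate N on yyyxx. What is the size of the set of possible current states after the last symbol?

2

Start: {q0}
read y: {q0}
read y: {q0}
read y: {q0}
read x: {q1}
read x: {q1, q4}
Final reachable set {q1, q4} has 2 states.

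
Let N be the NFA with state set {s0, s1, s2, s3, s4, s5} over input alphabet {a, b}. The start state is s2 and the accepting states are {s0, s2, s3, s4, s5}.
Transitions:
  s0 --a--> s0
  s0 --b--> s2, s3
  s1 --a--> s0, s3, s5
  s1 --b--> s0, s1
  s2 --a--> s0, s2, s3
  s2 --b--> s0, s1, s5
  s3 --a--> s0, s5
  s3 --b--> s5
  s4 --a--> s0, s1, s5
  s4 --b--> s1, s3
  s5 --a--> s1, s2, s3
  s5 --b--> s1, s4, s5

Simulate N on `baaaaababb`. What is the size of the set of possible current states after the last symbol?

6

Start: {s2}
read b: {s0, s1, s5}
read a: {s0, s1, s2, s3, s5}
read a: {s0, s1, s2, s3, s5}
read a: {s0, s1, s2, s3, s5}
read a: {s0, s1, s2, s3, s5}
read a: {s0, s1, s2, s3, s5}
read b: {s0, s1, s2, s3, s4, s5}
read a: {s0, s1, s2, s3, s5}
read b: {s0, s1, s2, s3, s4, s5}
read b: {s0, s1, s2, s3, s4, s5}
Final reachable set {s0, s1, s2, s3, s4, s5} has 6 states.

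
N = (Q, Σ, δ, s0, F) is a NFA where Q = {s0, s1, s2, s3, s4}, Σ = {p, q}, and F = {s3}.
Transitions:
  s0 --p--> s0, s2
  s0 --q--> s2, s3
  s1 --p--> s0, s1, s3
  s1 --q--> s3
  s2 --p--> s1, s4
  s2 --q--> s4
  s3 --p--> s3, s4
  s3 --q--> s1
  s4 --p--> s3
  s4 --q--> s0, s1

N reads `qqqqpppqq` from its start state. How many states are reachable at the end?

5

Start: {s0}
read q: {s2, s3}
read q: {s1, s4}
read q: {s0, s1, s3}
read q: {s1, s2, s3}
read p: {s0, s1, s3, s4}
read p: {s0, s1, s2, s3, s4}
read p: {s0, s1, s2, s3, s4}
read q: {s0, s1, s2, s3, s4}
read q: {s0, s1, s2, s3, s4}
Final reachable set {s0, s1, s2, s3, s4} has 5 states.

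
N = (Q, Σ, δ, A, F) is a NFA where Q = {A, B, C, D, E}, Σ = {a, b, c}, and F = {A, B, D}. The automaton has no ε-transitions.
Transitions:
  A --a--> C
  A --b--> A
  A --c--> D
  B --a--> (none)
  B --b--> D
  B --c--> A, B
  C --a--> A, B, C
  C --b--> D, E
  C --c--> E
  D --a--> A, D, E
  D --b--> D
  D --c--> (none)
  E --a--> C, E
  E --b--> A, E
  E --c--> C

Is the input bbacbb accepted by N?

Start: {A}
read b: {A}
read b: {A}
read a: {C}
read c: {E}
read b: {A, E}
read b: {A, E}
Reachable ∩ accepting = {A} — nonempty.

accepted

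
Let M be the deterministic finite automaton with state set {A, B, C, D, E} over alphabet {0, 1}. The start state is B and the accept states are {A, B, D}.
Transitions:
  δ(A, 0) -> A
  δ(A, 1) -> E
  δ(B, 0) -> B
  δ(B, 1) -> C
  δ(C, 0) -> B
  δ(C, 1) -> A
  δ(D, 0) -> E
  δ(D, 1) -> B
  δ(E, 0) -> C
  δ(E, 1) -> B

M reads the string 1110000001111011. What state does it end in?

A

B --1--> C
C --1--> A
A --1--> E
E --0--> C
C --0--> B
B --0--> B
B --0--> B
B --0--> B
B --0--> B
B --1--> C
C --1--> A
A --1--> E
E --1--> B
B --0--> B
B --1--> C
C --1--> A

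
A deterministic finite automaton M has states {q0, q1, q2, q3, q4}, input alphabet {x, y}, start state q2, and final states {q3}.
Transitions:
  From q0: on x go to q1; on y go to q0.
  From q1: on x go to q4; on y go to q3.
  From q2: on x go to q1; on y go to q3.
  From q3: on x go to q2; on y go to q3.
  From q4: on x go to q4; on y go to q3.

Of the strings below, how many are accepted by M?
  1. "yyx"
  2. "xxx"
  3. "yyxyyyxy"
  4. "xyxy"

2

"yyx": rejected
"xxx": rejected
"yyxyyyxy": accepted
"xyxy": accepted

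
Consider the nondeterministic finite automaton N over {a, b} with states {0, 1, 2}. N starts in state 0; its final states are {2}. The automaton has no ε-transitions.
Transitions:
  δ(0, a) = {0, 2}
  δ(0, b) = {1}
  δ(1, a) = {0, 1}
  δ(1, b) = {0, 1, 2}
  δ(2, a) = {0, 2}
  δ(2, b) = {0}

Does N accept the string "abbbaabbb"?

Start: {0}
read a: {0, 2}
read b: {0, 1}
read b: {0, 1, 2}
read b: {0, 1, 2}
read a: {0, 1, 2}
read a: {0, 1, 2}
read b: {0, 1, 2}
read b: {0, 1, 2}
read b: {0, 1, 2}
Reachable ∩ accepting = {2} — nonempty.

accepted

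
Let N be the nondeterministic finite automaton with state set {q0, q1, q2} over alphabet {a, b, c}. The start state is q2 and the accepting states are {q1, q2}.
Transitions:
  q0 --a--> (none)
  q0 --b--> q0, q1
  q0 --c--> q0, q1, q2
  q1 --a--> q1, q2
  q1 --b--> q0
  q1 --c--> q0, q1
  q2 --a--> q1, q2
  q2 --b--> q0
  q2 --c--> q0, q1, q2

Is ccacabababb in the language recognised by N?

Start: {q2}
read c: {q0, q1, q2}
read c: {q0, q1, q2}
read a: {q1, q2}
read c: {q0, q1, q2}
read a: {q1, q2}
read b: {q0}
read a: {}
The reachable set is empty and stays empty for the remaining 4 symbols.
Reachable ∩ accepting = {} — empty.

rejected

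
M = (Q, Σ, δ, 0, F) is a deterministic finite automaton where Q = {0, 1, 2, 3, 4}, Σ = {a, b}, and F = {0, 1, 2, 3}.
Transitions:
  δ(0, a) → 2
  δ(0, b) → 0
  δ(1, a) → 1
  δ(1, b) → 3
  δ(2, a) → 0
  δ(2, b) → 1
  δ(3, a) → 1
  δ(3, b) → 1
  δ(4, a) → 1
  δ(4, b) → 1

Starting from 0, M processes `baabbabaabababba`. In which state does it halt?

0 --b--> 0
0 --a--> 2
2 --a--> 0
0 --b--> 0
0 --b--> 0
0 --a--> 2
2 --b--> 1
1 --a--> 1
1 --a--> 1
1 --b--> 3
3 --a--> 1
1 --b--> 3
3 --a--> 1
1 --b--> 3
3 --b--> 1
1 --a--> 1

1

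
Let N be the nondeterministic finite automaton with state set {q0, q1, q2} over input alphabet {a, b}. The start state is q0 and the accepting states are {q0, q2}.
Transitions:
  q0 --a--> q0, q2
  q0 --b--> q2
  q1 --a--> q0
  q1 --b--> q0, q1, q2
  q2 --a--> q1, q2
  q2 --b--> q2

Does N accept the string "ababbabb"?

accepted

Start: {q0}
read a: {q0, q2}
read b: {q2}
read a: {q1, q2}
read b: {q0, q1, q2}
read b: {q0, q1, q2}
read a: {q0, q1, q2}
read b: {q0, q1, q2}
read b: {q0, q1, q2}
Reachable ∩ accepting = {q0, q2} — nonempty.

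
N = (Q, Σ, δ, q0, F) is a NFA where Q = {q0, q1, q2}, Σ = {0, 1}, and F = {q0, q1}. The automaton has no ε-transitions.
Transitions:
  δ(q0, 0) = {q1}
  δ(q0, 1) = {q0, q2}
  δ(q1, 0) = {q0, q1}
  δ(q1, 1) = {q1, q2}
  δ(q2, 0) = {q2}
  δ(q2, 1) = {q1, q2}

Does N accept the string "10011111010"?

accepted

Start: {q0}
read 1: {q0, q2}
read 0: {q1, q2}
read 0: {q0, q1, q2}
read 1: {q0, q1, q2}
read 1: {q0, q1, q2}
read 1: {q0, q1, q2}
read 1: {q0, q1, q2}
read 1: {q0, q1, q2}
read 0: {q0, q1, q2}
read 1: {q0, q1, q2}
read 0: {q0, q1, q2}
Reachable ∩ accepting = {q0, q1} — nonempty.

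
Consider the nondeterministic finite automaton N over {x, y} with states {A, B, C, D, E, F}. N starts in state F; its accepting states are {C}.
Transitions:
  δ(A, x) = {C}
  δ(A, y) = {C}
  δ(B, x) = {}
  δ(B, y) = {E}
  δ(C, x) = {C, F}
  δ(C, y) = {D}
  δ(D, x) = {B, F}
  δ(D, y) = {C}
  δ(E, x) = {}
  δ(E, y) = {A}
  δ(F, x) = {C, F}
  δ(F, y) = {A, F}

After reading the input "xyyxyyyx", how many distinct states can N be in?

3

Start: {F}
read x: {C, F}
read y: {A, D, F}
read y: {A, C, F}
read x: {C, F}
read y: {A, D, F}
read y: {A, C, F}
read y: {A, C, D, F}
read x: {B, C, F}
Final reachable set {B, C, F} has 3 states.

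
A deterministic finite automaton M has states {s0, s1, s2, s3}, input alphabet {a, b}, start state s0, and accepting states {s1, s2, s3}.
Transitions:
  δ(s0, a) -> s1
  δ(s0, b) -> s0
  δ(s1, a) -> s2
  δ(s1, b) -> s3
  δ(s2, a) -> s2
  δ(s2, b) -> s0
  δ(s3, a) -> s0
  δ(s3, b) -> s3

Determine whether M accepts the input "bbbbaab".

rejected

s0 --b--> s0
s0 --b--> s0
s0 --b--> s0
s0 --b--> s0
s0 --a--> s1
s1 --a--> s2
s2 --b--> s0
End in state s0, which is not an accepting state.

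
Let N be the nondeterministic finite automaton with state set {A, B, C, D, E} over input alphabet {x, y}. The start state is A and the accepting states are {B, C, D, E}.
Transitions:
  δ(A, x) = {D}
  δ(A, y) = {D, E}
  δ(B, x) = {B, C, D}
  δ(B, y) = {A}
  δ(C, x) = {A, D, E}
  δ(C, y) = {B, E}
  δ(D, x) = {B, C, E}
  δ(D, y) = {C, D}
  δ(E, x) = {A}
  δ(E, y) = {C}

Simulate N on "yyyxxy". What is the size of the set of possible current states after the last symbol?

5

Start: {A}
read y: {D, E}
read y: {C, D}
read y: {B, C, D, E}
read x: {A, B, C, D, E}
read x: {A, B, C, D, E}
read y: {A, B, C, D, E}
Final reachable set {A, B, C, D, E} has 5 states.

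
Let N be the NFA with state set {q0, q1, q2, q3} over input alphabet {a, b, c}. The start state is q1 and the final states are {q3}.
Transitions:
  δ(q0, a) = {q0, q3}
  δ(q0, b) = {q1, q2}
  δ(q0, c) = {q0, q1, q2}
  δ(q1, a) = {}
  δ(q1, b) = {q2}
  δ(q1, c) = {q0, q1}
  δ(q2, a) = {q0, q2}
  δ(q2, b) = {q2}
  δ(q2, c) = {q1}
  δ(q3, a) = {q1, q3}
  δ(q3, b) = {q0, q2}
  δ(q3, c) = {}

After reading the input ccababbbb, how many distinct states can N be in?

Start: {q1}
read c: {q0, q1}
read c: {q0, q1, q2}
read a: {q0, q2, q3}
read b: {q0, q1, q2}
read a: {q0, q2, q3}
read b: {q0, q1, q2}
read b: {q1, q2}
read b: {q2}
read b: {q2}
Final reachable set {q2} has 1 state.

1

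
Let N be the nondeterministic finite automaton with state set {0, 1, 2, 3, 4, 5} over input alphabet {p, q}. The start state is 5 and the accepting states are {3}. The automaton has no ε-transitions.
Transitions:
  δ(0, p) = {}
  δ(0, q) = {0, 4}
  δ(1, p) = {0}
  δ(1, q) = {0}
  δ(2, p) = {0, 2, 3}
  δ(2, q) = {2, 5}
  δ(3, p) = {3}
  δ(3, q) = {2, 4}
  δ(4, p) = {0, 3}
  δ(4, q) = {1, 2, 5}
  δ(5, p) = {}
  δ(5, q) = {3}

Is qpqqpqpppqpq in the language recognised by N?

Start: {5}
read q: {3}
read p: {3}
read q: {2, 4}
read q: {1, 2, 5}
read p: {0, 2, 3}
read q: {0, 2, 4, 5}
read p: {0, 2, 3}
read p: {0, 2, 3}
read p: {0, 2, 3}
read q: {0, 2, 4, 5}
read p: {0, 2, 3}
read q: {0, 2, 4, 5}
Reachable ∩ accepting = {} — empty.

rejected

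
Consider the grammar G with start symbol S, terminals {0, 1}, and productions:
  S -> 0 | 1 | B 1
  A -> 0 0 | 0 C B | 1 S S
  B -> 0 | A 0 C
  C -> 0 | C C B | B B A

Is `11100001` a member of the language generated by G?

yes

S ⇒ B1 ⇒ A0C1 ⇒ 1SS0C1 ⇒ 11S0C1 ⇒ 1110C1 ⇒ 1110CCB1 ⇒ 11100CB1 ⇒ 111000B1 ⇒ 11100001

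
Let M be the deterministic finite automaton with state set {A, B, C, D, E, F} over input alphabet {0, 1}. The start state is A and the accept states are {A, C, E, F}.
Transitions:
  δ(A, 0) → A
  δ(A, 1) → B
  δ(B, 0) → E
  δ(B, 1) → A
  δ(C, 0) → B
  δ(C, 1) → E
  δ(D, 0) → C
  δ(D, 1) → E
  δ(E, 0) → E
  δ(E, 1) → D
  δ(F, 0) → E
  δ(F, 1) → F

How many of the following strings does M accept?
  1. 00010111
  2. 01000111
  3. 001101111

1

00010111: rejected
01000111: rejected
001101111: accepted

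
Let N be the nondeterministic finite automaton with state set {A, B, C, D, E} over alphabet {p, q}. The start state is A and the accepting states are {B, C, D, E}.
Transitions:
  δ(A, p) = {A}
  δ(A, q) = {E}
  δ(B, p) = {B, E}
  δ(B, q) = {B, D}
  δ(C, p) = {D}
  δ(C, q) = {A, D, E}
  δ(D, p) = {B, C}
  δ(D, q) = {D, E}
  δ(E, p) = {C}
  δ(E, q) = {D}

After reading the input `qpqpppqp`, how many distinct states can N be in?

Start: {A}
read q: {E}
read p: {C}
read q: {A, D, E}
read p: {A, B, C}
read p: {A, B, D, E}
read p: {A, B, C, E}
read q: {A, B, D, E}
read p: {A, B, C, E}
Final reachable set {A, B, C, E} has 4 states.

4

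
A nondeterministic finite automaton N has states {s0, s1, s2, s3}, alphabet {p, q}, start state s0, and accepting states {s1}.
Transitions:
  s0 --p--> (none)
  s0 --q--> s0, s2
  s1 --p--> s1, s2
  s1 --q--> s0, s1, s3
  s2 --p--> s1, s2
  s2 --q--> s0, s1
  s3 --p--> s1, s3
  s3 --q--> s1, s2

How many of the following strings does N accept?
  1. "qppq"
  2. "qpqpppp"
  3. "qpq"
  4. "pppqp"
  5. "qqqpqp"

4

"qppq": accepted
"qpqpppp": accepted
"qpq": accepted
"pppqp": rejected
"qqqpqp": accepted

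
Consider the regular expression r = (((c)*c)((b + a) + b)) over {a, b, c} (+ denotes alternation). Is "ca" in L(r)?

Split as c·a: ((c)*c) matches c and ((b+a)+b) matches a.

yes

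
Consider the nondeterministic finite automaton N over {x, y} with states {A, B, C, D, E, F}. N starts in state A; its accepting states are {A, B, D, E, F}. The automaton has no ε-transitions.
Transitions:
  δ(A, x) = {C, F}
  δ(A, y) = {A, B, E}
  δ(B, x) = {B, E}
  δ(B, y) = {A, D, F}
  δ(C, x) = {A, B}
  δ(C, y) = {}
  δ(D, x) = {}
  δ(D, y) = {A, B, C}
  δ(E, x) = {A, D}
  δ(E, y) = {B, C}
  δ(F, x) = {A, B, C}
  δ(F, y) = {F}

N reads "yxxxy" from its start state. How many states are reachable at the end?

6

Start: {A}
read y: {A, B, E}
read x: {A, B, C, D, E, F}
read x: {A, B, C, D, E, F}
read x: {A, B, C, D, E, F}
read y: {A, B, C, D, E, F}
Final reachable set {A, B, C, D, E, F} has 6 states.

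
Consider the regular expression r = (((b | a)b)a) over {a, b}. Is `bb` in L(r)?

No split of bb into u·v has ((b|a)b) matching u and a matching v.

no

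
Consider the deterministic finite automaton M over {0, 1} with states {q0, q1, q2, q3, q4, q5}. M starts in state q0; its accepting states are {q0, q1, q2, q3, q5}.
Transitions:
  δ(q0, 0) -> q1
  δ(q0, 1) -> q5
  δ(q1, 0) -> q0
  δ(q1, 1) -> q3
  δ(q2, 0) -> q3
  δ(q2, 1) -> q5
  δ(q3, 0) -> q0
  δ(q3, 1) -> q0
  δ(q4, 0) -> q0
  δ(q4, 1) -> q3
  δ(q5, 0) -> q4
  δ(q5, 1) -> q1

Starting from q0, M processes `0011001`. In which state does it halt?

q0 --0--> q1
q1 --0--> q0
q0 --1--> q5
q5 --1--> q1
q1 --0--> q0
q0 --0--> q1
q1 --1--> q3

q3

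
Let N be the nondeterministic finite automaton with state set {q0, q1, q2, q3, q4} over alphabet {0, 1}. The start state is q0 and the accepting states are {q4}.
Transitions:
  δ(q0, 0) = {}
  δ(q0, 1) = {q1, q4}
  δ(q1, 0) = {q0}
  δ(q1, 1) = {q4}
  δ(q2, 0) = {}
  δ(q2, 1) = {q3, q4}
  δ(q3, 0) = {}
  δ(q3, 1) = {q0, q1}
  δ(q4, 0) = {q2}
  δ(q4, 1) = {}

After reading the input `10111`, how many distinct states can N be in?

2

Start: {q0}
read 1: {q1, q4}
read 0: {q0, q2}
read 1: {q1, q3, q4}
read 1: {q0, q1, q4}
read 1: {q1, q4}
Final reachable set {q1, q4} has 2 states.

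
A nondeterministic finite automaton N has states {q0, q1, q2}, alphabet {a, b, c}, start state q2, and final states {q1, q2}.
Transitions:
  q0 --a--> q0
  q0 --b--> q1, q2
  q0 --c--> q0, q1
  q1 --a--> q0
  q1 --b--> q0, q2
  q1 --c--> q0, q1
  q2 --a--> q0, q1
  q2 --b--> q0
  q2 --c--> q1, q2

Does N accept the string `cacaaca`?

Start: {q2}
read c: {q1, q2}
read a: {q0, q1}
read c: {q0, q1}
read a: {q0}
read a: {q0}
read c: {q0, q1}
read a: {q0}
Reachable ∩ accepting = {} — empty.

rejected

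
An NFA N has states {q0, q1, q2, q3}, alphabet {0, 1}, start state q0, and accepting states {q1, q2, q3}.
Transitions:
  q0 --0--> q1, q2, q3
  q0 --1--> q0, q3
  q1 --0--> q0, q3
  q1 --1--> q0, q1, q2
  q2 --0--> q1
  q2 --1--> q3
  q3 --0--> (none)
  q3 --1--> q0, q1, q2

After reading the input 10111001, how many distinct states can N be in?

4

Start: {q0}
read 1: {q0, q3}
read 0: {q1, q2, q3}
read 1: {q0, q1, q2, q3}
read 1: {q0, q1, q2, q3}
read 1: {q0, q1, q2, q3}
read 0: {q0, q1, q2, q3}
read 0: {q0, q1, q2, q3}
read 1: {q0, q1, q2, q3}
Final reachable set {q0, q1, q2, q3} has 4 states.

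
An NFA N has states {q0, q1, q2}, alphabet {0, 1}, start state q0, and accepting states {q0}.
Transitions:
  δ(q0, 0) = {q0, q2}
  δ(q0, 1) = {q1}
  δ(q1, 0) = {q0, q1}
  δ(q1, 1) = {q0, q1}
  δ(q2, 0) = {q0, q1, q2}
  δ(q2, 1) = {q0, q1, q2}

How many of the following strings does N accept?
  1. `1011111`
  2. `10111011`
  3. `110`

3

`1011111`: accepted
`10111011`: accepted
`110`: accepted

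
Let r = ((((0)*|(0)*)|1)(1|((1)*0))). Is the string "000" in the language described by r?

Split as 00·0: (((0)*|(0)*)|1) matches 00 and (1|((1)*0)) matches 0.

yes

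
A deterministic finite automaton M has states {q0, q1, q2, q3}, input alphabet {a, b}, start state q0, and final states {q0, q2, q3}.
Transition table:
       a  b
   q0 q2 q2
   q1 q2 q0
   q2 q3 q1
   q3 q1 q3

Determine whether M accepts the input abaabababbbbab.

rejected

q0 --a--> q2
q2 --b--> q1
q1 --a--> q2
q2 --a--> q3
q3 --b--> q3
q3 --a--> q1
q1 --b--> q0
q0 --a--> q2
q2 --b--> q1
q1 --b--> q0
q0 --b--> q2
q2 --b--> q1
q1 --a--> q2
q2 --b--> q1
End in state q1, which is not an accepting state.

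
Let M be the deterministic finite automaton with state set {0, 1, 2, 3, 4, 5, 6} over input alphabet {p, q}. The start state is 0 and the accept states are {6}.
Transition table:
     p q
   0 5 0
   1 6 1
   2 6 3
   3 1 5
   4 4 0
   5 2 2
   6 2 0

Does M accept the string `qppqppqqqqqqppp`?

0 --q--> 0
0 --p--> 5
5 --p--> 2
2 --q--> 3
3 --p--> 1
1 --p--> 6
6 --q--> 0
0 --q--> 0
0 --q--> 0
0 --q--> 0
0 --q--> 0
0 --q--> 0
0 --p--> 5
5 --p--> 2
2 --p--> 6
End in state 6, which is an accepting state.

accepted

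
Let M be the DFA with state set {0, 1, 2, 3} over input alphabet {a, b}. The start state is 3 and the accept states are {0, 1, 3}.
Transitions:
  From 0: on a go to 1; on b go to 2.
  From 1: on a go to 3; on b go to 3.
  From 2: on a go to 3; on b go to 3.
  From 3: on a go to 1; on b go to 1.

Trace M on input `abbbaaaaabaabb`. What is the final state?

3 --a--> 1
1 --b--> 3
3 --b--> 1
1 --b--> 3
3 --a--> 1
1 --a--> 3
3 --a--> 1
1 --a--> 3
3 --a--> 1
1 --b--> 3
3 --a--> 1
1 --a--> 3
3 --b--> 1
1 --b--> 3

3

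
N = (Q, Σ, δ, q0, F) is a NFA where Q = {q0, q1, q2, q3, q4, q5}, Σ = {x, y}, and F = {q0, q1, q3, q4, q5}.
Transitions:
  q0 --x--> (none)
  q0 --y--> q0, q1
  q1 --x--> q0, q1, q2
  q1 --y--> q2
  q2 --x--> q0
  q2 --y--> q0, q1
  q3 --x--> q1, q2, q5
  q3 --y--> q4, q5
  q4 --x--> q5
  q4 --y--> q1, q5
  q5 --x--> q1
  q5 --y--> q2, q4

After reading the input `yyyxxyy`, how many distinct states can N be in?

Start: {q0}
read y: {q0, q1}
read y: {q0, q1, q2}
read y: {q0, q1, q2}
read x: {q0, q1, q2}
read x: {q0, q1, q2}
read y: {q0, q1, q2}
read y: {q0, q1, q2}
Final reachable set {q0, q1, q2} has 3 states.

3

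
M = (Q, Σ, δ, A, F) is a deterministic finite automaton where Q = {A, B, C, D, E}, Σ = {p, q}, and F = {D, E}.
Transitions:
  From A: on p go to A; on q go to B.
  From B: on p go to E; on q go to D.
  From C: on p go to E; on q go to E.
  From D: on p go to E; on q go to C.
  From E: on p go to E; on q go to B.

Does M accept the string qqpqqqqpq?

A --q--> B
B --q--> D
D --p--> E
E --q--> B
B --q--> D
D --q--> C
C --q--> E
E --p--> E
E --q--> B
End in state B, which is not an accepting state.

rejected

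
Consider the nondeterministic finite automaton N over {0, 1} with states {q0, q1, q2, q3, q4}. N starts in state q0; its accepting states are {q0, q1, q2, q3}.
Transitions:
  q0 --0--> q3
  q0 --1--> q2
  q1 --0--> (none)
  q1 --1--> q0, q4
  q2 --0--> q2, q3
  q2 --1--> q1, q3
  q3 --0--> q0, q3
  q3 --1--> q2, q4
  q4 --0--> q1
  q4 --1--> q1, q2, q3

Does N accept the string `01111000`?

accepted

Start: {q0}
read 0: {q3}
read 1: {q2, q4}
read 1: {q1, q2, q3}
read 1: {q0, q1, q2, q3, q4}
read 1: {q0, q1, q2, q3, q4}
read 0: {q0, q1, q2, q3}
read 0: {q0, q2, q3}
read 0: {q0, q2, q3}
Reachable ∩ accepting = {q0, q2, q3} — nonempty.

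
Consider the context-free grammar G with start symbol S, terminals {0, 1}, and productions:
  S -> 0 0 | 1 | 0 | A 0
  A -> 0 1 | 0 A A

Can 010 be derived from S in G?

yes

S ⇒ A0 ⇒ 010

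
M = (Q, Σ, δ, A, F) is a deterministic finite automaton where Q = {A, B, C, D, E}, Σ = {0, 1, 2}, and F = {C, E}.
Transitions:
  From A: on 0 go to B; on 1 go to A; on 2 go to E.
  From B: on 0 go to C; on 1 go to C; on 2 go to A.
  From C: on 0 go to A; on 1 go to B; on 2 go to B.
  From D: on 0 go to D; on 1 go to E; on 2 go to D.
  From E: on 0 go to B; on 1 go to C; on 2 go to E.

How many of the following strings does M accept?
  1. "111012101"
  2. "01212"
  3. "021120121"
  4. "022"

2

"111012101": rejected
"01212": rejected
"021120121": accepted
"022": accepted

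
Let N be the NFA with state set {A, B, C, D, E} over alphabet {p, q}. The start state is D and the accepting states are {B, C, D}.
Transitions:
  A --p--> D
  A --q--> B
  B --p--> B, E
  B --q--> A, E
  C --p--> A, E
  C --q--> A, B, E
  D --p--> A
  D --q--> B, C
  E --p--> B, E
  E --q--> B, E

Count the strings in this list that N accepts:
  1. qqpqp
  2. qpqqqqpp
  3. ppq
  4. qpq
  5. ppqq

qqpqp: accepted
qpqqqqpp: accepted
ppq: accepted
qpq: accepted
ppqq: accepted

5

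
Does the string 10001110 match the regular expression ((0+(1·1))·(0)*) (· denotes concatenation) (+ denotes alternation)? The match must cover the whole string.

no

No split of 10001110 into u·v has (0+(1·1)) matching u and (0)* matching v.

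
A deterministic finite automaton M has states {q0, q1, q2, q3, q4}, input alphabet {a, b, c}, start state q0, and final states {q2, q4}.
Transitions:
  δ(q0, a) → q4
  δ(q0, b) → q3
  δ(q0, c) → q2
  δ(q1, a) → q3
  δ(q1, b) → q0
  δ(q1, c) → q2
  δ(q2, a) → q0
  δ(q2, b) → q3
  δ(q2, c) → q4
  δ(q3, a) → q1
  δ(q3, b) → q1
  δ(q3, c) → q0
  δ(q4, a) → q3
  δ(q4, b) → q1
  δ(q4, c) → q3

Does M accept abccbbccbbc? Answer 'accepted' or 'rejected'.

q0 --a--> q4
q4 --b--> q1
q1 --c--> q2
q2 --c--> q4
q4 --b--> q1
q1 --b--> q0
q0 --c--> q2
q2 --c--> q4
q4 --b--> q1
q1 --b--> q0
q0 --c--> q2
End in state q2, which is an accepting state.

accepted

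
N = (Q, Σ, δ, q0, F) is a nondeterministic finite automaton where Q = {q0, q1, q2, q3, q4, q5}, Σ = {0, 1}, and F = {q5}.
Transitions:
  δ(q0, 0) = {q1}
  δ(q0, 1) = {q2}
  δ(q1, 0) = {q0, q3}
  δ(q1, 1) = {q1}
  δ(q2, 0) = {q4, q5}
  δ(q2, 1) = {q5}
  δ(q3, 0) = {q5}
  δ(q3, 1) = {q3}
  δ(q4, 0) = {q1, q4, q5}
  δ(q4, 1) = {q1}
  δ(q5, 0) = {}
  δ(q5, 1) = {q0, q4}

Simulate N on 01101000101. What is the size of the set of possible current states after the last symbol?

5

Start: {q0}
read 0: {q1}
read 1: {q1}
read 1: {q1}
read 0: {q0, q3}
read 1: {q2, q3}
read 0: {q4, q5}
read 0: {q1, q4, q5}
read 0: {q0, q1, q3, q4, q5}
read 1: {q0, q1, q2, q3, q4}
read 0: {q0, q1, q3, q4, q5}
read 1: {q0, q1, q2, q3, q4}
Final reachable set {q0, q1, q2, q3, q4} has 5 states.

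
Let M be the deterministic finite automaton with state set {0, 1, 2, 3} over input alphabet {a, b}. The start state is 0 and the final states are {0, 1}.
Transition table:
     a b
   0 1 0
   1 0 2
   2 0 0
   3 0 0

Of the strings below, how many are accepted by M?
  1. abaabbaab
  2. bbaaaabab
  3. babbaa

abaabbaab: accepted
bbaaaabab: rejected
babbaa: accepted

2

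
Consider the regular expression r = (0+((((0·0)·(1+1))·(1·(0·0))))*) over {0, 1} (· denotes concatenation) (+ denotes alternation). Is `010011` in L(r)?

no

Neither 0 nor ((((0·0)·(1+1))·(1·(0·0))))* matches 010011.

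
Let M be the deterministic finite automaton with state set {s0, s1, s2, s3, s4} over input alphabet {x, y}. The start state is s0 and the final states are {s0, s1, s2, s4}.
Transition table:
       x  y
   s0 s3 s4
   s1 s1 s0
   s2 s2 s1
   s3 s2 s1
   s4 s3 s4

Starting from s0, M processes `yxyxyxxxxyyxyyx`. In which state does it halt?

s0 --y--> s4
s4 --x--> s3
s3 --y--> s1
s1 --x--> s1
s1 --y--> s0
s0 --x--> s3
s3 --x--> s2
s2 --x--> s2
s2 --x--> s2
s2 --y--> s1
s1 --y--> s0
s0 --x--> s3
s3 --y--> s1
s1 --y--> s0
s0 --x--> s3

s3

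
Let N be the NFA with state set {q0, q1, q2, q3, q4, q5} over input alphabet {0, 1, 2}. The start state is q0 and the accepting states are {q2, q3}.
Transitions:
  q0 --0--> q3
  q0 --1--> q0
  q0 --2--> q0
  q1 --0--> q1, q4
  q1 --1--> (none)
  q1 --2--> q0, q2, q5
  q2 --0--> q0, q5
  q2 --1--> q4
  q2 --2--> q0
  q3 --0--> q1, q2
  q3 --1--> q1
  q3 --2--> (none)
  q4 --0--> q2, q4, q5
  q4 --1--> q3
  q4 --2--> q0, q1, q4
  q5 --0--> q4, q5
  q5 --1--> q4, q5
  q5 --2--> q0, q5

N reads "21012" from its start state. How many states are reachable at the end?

3

Start: {q0}
read 2: {q0}
read 1: {q0}
read 0: {q3}
read 1: {q1}
read 2: {q0, q2, q5}
Final reachable set {q0, q2, q5} has 3 states.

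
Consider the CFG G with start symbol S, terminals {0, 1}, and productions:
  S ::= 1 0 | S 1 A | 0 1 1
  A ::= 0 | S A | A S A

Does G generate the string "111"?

no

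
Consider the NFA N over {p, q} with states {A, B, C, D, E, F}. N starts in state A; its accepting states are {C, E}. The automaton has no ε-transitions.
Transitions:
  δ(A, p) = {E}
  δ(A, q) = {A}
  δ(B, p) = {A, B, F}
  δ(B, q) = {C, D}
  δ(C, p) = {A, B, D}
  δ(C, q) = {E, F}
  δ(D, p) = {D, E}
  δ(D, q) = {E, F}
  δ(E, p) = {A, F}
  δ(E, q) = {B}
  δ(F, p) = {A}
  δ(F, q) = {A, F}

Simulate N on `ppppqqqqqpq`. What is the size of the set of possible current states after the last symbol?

Start: {A}
read p: {E}
read p: {A, F}
read p: {A, E}
read p: {A, E, F}
read q: {A, B, F}
read q: {A, C, D, F}
read q: {A, E, F}
read q: {A, B, F}
read q: {A, C, D, F}
read p: {A, B, D, E}
read q: {A, B, C, D, E, F}
Final reachable set {A, B, C, D, E, F} has 6 states.

6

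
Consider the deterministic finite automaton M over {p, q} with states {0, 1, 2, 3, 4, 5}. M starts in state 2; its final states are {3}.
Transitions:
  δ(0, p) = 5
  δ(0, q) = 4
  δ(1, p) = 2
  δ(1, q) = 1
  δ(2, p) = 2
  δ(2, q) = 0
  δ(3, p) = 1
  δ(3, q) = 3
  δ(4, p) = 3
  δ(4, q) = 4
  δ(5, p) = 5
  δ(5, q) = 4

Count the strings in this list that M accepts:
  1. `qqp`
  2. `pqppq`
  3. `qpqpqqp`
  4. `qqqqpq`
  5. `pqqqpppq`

2

`qqp`: accepted
`pqppq`: rejected
`qpqpqqp`: rejected
`qqqqpq`: accepted
`pqqqpppq`: rejected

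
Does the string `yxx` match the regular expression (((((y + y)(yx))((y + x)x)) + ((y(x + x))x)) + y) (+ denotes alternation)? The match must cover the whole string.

The left alternative ((((y+y)(yx))((y+x)x))+((y(x+x))x)) matches yxx.

yes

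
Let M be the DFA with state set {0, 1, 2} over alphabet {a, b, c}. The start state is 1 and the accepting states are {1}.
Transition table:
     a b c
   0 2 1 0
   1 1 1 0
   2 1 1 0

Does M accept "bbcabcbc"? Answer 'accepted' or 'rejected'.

rejected

1 --b--> 1
1 --b--> 1
1 --c--> 0
0 --a--> 2
2 --b--> 1
1 --c--> 0
0 --b--> 1
1 --c--> 0
End in state 0, which is not an accepting state.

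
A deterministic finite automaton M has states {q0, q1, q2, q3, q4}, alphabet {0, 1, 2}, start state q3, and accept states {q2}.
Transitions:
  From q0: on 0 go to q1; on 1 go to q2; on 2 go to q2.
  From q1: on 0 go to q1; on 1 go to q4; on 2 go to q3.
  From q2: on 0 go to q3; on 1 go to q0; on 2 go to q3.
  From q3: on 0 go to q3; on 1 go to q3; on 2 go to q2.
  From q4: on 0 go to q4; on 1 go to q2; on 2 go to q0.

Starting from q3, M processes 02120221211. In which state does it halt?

q2

q3 --0--> q3
q3 --2--> q2
q2 --1--> q0
q0 --2--> q2
q2 --0--> q3
q3 --2--> q2
q2 --2--> q3
q3 --1--> q3
q3 --2--> q2
q2 --1--> q0
q0 --1--> q2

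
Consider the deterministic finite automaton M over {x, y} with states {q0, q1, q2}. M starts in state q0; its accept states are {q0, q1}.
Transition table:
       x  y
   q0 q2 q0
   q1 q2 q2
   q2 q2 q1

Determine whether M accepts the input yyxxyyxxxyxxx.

q0 --y--> q0
q0 --y--> q0
q0 --x--> q2
q2 --x--> q2
q2 --y--> q1
q1 --y--> q2
q2 --x--> q2
q2 --x--> q2
q2 --x--> q2
q2 --y--> q1
q1 --x--> q2
q2 --x--> q2
q2 --x--> q2
End in state q2, which is not an accepting state.

rejected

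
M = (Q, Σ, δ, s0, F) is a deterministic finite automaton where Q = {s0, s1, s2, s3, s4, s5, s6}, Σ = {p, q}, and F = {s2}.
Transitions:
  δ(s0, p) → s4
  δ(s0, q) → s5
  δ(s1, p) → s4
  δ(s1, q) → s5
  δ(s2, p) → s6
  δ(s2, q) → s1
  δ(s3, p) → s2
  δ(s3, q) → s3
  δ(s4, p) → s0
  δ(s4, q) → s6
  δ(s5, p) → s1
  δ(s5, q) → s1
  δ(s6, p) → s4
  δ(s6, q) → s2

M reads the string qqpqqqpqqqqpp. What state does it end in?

s4

s0 --q--> s5
s5 --q--> s1
s1 --p--> s4
s4 --q--> s6
s6 --q--> s2
s2 --q--> s1
s1 --p--> s4
s4 --q--> s6
s6 --q--> s2
s2 --q--> s1
s1 --q--> s5
s5 --p--> s1
s1 --p--> s4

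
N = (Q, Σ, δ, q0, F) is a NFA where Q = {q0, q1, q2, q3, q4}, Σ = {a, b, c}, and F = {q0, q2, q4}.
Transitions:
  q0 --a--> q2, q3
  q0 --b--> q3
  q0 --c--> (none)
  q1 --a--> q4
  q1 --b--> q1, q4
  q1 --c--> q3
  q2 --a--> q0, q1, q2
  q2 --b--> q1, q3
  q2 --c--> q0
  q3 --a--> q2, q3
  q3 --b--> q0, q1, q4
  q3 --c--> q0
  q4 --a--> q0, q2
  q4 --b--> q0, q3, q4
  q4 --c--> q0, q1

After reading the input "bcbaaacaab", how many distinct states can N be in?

Start: {q0}
read b: {q3}
read c: {q0}
read b: {q3}
read a: {q2, q3}
read a: {q0, q1, q2, q3}
read a: {q0, q1, q2, q3, q4}
read c: {q0, q1, q3}
read a: {q2, q3, q4}
read a: {q0, q1, q2, q3}
read b: {q0, q1, q3, q4}
Final reachable set {q0, q1, q3, q4} has 4 states.

4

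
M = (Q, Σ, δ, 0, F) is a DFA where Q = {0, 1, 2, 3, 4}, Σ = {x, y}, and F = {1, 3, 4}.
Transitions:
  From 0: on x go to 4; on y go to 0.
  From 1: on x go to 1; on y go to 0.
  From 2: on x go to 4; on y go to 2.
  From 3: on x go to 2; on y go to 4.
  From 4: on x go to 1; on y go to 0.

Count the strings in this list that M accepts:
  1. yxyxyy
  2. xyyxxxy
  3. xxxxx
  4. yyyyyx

2

yxyxyy: rejected
xyyxxxy: rejected
xxxxx: accepted
yyyyyx: accepted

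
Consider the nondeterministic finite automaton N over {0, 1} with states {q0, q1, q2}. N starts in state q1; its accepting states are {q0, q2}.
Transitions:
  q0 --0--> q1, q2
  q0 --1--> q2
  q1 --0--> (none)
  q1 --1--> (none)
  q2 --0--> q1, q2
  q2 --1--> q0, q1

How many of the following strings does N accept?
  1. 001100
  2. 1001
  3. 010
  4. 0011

0

001100: rejected
1001: rejected
010: rejected
0011: rejected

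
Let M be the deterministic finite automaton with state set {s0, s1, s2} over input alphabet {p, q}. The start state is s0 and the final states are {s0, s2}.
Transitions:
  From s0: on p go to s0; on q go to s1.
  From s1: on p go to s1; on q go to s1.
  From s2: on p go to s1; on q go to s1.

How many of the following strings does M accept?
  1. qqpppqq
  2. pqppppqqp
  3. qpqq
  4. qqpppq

0

qqpppqq: rejected
pqppppqqp: rejected
qpqq: rejected
qqpppq: rejected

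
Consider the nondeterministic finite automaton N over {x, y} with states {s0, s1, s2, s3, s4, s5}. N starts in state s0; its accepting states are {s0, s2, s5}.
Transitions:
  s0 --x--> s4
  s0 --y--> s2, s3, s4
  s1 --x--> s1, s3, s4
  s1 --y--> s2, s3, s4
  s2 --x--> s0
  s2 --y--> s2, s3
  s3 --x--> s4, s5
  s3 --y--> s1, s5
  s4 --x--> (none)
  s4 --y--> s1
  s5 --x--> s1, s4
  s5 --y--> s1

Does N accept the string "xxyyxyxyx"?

rejected

Start: {s0}
read x: {s4}
read x: {}
The reachable set is empty and stays empty for the remaining 7 symbols.
Reachable ∩ accepting = {} — empty.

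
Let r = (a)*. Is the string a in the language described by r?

yes

Split into 1 piece a; each matches a.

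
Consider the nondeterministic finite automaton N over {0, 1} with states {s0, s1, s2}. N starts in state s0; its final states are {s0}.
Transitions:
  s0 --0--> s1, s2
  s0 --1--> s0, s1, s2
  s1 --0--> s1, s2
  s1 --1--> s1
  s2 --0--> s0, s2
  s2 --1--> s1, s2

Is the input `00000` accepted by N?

Start: {s0}
read 0: {s1, s2}
read 0: {s0, s1, s2}
read 0: {s0, s1, s2}
read 0: {s0, s1, s2}
read 0: {s0, s1, s2}
Reachable ∩ accepting = {s0} — nonempty.

accepted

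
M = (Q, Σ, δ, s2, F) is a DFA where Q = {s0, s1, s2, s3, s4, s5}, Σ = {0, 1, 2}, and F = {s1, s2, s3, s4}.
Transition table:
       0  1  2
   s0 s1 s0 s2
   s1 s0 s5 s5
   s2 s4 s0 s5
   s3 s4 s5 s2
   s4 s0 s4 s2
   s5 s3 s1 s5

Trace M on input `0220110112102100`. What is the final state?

s1

s2 --0--> s4
s4 --2--> s2
s2 --2--> s5
s5 --0--> s3
s3 --1--> s5
s5 --1--> s1
s1 --0--> s0
s0 --1--> s0
s0 --1--> s0
s0 --2--> s2
s2 --1--> s0
s0 --0--> s1
s1 --2--> s5
s5 --1--> s1
s1 --0--> s0
s0 --0--> s1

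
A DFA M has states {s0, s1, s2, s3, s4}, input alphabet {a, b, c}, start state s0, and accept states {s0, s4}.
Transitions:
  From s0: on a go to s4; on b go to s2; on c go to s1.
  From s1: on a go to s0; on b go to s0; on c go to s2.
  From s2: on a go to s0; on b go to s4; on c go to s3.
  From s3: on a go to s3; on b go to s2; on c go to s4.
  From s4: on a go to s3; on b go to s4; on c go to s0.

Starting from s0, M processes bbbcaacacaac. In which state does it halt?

s0 --b--> s2
s2 --b--> s4
s4 --b--> s4
s4 --c--> s0
s0 --a--> s4
s4 --a--> s3
s3 --c--> s4
s4 --a--> s3
s3 --c--> s4
s4 --a--> s3
s3 --a--> s3
s3 --c--> s4

s4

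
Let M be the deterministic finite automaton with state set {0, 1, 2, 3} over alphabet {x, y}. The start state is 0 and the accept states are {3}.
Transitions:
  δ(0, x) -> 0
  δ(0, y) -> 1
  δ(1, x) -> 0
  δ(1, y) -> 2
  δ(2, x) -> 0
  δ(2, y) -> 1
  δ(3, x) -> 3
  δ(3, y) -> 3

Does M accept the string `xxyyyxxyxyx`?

0 --x--> 0
0 --x--> 0
0 --y--> 1
1 --y--> 2
2 --y--> 1
1 --x--> 0
0 --x--> 0
0 --y--> 1
1 --x--> 0
0 --y--> 1
1 --x--> 0
End in state 0, which is not an accepting state.

rejected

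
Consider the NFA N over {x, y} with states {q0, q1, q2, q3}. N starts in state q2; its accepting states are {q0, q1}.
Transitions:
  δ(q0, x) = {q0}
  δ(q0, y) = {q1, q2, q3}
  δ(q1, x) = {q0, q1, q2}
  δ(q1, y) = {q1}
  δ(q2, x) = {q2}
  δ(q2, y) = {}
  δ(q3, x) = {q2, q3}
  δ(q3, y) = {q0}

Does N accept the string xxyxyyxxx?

Start: {q2}
read x: {q2}
read x: {q2}
read y: {}
The reachable set is empty and stays empty for the remaining 6 symbols.
Reachable ∩ accepting = {} — empty.

rejected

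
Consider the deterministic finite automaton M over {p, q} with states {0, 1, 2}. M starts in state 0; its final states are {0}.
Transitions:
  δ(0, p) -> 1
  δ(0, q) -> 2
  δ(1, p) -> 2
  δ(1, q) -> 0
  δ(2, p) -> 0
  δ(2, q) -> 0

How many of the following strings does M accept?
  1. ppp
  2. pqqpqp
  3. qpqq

ppp: accepted
pqqpqp: accepted
qpqq: accepted

3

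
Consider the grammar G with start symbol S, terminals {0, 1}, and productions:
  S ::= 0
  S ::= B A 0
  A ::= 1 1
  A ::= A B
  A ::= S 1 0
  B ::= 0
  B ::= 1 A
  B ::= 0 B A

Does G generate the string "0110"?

yes

S ⇒ BA0 ⇒ 0A0 ⇒ 0110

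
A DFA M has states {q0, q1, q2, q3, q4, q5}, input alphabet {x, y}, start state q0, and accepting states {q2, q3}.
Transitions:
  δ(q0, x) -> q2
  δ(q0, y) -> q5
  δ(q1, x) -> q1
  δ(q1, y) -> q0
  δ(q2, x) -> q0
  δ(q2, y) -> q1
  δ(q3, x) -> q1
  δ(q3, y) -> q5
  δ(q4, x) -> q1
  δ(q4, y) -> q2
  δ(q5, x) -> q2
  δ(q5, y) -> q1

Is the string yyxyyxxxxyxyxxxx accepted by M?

q0 --y--> q5
q5 --y--> q1
q1 --x--> q1
q1 --y--> q0
q0 --y--> q5
q5 --x--> q2
q2 --x--> q0
q0 --x--> q2
q2 --x--> q0
q0 --y--> q5
q5 --x--> q2
q2 --y--> q1
q1 --x--> q1
q1 --x--> q1
q1 --x--> q1
q1 --x--> q1
End in state q1, which is not an accepting state.

rejected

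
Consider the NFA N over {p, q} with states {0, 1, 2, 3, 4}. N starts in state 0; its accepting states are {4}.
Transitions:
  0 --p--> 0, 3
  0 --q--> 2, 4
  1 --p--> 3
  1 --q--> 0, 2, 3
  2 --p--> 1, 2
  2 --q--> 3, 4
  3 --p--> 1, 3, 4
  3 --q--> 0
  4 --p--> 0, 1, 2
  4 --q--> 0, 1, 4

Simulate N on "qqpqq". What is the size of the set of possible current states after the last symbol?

Start: {0}
read q: {2, 4}
read q: {0, 1, 3, 4}
read p: {0, 1, 2, 3, 4}
read q: {0, 1, 2, 3, 4}
read q: {0, 1, 2, 3, 4}
Final reachable set {0, 1, 2, 3, 4} has 5 states.

5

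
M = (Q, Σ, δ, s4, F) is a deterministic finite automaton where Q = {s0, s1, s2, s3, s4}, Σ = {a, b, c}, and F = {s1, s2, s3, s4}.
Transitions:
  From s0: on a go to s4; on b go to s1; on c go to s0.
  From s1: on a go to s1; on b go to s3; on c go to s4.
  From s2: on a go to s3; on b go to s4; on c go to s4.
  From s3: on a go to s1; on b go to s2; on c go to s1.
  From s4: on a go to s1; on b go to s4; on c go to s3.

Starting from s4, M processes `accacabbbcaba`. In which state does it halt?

s4 --a--> s1
s1 --c--> s4
s4 --c--> s3
s3 --a--> s1
s1 --c--> s4
s4 --a--> s1
s1 --b--> s3
s3 --b--> s2
s2 --b--> s4
s4 --c--> s3
s3 --a--> s1
s1 --b--> s3
s3 --a--> s1

s1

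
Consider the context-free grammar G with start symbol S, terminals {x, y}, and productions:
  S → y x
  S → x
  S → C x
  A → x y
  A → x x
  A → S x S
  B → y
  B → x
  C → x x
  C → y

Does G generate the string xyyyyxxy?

no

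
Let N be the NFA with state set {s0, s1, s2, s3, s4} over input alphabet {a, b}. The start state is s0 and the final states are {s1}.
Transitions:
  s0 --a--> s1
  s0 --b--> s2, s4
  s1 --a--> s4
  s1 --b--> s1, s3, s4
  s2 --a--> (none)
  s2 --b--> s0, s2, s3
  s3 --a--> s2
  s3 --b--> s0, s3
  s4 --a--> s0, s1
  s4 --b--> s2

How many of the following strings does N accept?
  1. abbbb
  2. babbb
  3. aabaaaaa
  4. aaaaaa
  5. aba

4

abbbb: accepted
babbb: accepted
aabaaaaa: rejected
aaaaaa: accepted
aba: accepted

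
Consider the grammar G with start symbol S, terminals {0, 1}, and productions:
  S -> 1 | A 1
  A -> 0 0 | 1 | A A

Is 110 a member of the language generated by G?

no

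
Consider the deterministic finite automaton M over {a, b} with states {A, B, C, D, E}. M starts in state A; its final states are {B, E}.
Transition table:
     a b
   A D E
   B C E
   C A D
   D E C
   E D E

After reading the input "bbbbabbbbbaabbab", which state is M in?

A --b--> E
E --b--> E
E --b--> E
E --b--> E
E --a--> D
D --b--> C
C --b--> D
D --b--> C
C --b--> D
D --b--> C
C --a--> A
A --a--> D
D --b--> C
C --b--> D
D --a--> E
E --b--> E

E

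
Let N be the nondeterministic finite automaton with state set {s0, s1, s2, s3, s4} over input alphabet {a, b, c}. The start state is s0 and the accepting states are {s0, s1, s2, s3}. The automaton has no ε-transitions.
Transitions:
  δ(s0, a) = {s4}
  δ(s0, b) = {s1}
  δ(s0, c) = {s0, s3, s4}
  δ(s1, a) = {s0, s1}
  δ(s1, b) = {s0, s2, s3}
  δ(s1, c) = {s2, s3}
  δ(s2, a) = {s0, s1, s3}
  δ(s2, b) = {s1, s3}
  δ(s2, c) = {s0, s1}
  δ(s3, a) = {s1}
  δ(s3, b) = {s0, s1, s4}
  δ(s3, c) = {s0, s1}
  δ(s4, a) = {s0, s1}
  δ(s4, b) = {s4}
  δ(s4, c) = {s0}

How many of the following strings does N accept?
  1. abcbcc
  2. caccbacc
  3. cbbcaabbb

3

abcbcc: accepted
caccbacc: accepted
cbbcaabbb: accepted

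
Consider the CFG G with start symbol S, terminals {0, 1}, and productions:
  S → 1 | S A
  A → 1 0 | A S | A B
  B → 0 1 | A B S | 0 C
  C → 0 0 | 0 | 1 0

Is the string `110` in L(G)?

S ⇒ SA ⇒ 1A ⇒ 110

yes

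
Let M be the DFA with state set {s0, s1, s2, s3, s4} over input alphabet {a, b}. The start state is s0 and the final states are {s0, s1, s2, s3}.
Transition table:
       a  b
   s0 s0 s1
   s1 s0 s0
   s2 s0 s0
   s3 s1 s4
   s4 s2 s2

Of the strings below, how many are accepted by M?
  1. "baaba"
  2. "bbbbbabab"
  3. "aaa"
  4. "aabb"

"baaba": accepted
"bbbbbabab": accepted
"aaa": accepted
"aabb": accepted

4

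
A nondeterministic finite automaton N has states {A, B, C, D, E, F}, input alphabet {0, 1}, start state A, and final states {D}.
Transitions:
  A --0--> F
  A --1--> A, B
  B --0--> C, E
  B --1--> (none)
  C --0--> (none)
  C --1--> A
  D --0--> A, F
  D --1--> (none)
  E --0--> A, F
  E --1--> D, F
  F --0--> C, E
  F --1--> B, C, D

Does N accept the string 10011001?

accepted

Start: {A}
read 1: {A, B}
read 0: {C, E, F}
read 0: {A, C, E, F}
read 1: {A, B, C, D, F}
read 1: {A, B, C, D}
read 0: {A, C, E, F}
read 0: {A, C, E, F}
read 1: {A, B, C, D, F}
Reachable ∩ accepting = {D} — nonempty.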